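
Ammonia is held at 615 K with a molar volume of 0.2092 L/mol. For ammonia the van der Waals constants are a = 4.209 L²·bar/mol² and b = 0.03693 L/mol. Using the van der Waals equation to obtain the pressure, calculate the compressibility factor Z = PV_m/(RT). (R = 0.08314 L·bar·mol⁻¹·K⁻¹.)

P = RT/(V_m − b) − a/V_m² = (0.08314)(615)/(0.2092 − 0.03693) − 4.209/(0.2092)²
  = 51.131/0.17227 − 96.174 = 296.81 − 96.174 = 200.64 bar
Z = PV_m/(RT) = (200.64)(0.2092)/((0.08314)(615)) = 41.974/51.131 = 0.8209

Z ≈ 0.8209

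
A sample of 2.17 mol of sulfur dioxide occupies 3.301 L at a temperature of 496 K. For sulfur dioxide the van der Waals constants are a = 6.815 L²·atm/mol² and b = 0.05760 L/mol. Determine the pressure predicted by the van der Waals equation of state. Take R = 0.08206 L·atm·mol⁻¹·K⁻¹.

P = nRT/(V − nb) − a n²/V²
nRT/(V − nb) = (2.17)(0.08206)(496)/(3.301 − 2.17×0.05760) = 88.323/3.1760 = 27.810 atm
a n²/V² = (6.815)(2.17)²/(3.301)² = 2.9451 atm
P = 27.810 − 2.9451 = 24.86 atm

P ≈ 24.86 atm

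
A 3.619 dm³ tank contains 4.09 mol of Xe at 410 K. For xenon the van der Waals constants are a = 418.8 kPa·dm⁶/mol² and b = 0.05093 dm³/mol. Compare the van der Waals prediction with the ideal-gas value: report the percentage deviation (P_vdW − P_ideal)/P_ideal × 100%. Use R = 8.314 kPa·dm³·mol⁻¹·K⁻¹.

-7.78 %

Ideal: P_ideal = nRT/V = (4.09)(8.314)(410)/3.619 = 3852.38 kPa
vdW: P = nRT/(V − nb) − a n²/V² = 13941.7/3.41070 − 7005.73/13.0972 = 4087.64 − 534.903 = 3552.74 kPa
% deviation = (3552.74 − 3852.38)/3852.38 × 100% = -7.78%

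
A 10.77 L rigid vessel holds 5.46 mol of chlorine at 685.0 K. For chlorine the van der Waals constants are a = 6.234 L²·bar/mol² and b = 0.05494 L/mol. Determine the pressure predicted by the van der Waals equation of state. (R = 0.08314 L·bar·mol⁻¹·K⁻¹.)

P ≈ 28.10 bar

P = nRT/(V − nb) − a n²/V²
nRT/(V − nb) = (5.46)(0.08314)(685.0)/(10.77 − 5.46×0.05494) = 310.95/10.470 = 29.699 bar
a n²/V² = (6.234)(5.46)²/(10.77)² = 1.6022 bar
P = 29.699 − 1.6022 = 28.10 bar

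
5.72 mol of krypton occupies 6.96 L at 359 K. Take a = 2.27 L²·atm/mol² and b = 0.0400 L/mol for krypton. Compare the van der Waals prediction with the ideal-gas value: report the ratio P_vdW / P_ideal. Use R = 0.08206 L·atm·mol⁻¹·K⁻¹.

P_vdW / P_ideal ≈ 0.9707

Ideal: P_ideal = nRT/V = (5.72)(0.08206)(359)/6.96 = 24.2110 atm
vdW: P = nRT/(V − nb) − a n²/V² = 168.509/6.73120 − 74.2708/48.4416 = 25.0340 − 1.53320 = 23.5008 atm
Ratio = 23.5008/24.2110 = 0.9707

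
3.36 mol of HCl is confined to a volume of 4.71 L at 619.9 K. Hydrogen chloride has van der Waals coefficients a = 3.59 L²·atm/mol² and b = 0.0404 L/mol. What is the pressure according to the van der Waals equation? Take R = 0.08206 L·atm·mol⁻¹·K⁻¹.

P ≈ 35.54 atm

P = nRT/(V − nb) − a n²/V²
nRT/(V − nb) = (3.36)(0.08206)(619.9)/(4.71 − 3.36×0.0404) = 170.92/4.5743 = 37.365 atm
a n²/V² = (3.59)(3.36)²/(4.71)² = 1.8270 atm
P = 37.365 − 1.8270 = 35.54 atm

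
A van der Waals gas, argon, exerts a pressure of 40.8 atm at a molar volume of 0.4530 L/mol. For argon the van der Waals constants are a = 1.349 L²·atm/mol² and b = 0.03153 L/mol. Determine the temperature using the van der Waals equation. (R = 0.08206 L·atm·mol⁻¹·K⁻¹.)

T ≈ 243.3 K

T = (P + a/V_m²)(V_m − b)/R
P + a/V_m² = 40.8 + 1.349/(0.4530)² = 47.374 atm
V_m − b = 0.4530 − 0.03153 = 0.42147 L/mol
T = (47.374)(0.42147)/0.08206 = 243.3 K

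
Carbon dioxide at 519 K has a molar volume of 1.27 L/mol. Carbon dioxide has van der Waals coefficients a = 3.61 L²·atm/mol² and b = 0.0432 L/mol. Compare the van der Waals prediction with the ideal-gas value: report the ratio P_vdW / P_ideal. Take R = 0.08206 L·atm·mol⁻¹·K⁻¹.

Ideal: P_ideal = RT/V_m = (0.08206)(519)/1.27 = 33.5348 atm
vdW: P = RT/(V_m − b) − a/V_m² = 42.5891/1.22680 − 3.61/1.61290 = 34.7156 − 2.23820 = 32.4774 atm
Ratio = 32.4774/33.5348 = 0.9685

P_vdW / P_ideal ≈ 0.9685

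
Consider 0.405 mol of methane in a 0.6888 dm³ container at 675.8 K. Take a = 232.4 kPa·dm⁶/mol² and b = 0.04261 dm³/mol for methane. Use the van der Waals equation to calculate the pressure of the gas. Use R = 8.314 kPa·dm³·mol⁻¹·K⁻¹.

P = nRT/(V − nb) − a n²/V²
nRT/(V − nb) = (0.405)(8.314)(675.8)/(0.6888 − 0.405×0.04261) = 2275.5/0.67154 = 3388.5 kPa
a n²/V² = (232.4)(0.405)²/(0.6888)² = 80.345 kPa
P = 3388.5 − 80.345 = 3308 kPa

P ≈ 3308 kPa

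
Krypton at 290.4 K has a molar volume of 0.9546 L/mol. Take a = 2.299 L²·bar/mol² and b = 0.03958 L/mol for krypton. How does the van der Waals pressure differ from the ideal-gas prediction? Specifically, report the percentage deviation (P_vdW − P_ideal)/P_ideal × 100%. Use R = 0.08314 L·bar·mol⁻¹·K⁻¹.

Ideal: P_ideal = RT/V_m = (0.08314)(290.4)/0.9546 = 25.2921 bar
vdW: P = RT/(V_m − b) − a/V_m² = 24.1439/0.915020 − 2.299/0.911261 = 26.3862 − 2.52288 = 23.8633 bar
% deviation = (23.8633 − 25.2921)/25.2921 × 100% = -5.65%

-5.65 %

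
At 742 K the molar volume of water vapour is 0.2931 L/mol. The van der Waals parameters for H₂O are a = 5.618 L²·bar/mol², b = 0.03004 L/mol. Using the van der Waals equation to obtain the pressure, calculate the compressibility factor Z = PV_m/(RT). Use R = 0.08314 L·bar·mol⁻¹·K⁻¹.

Z ≈ 0.8035

P = RT/(V_m − b) − a/V_m² = (0.08314)(742)/(0.2931 − 0.03004) − 5.618/(0.2931)²
  = 61.690/0.26306 − 65.396 = 234.51 − 65.396 = 169.11 bar
Z = PV_m/(RT) = (169.11)(0.2931)/((0.08314)(742)) = 49.566/61.690 = 0.8035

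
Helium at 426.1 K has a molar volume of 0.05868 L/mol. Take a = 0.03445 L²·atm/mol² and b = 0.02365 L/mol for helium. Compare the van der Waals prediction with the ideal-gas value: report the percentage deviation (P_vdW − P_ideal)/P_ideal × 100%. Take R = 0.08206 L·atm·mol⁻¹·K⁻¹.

65.83 %

Ideal: P_ideal = RT/V_m = (0.08206)(426.1)/0.05868 = 595.872 atm
vdW: P = RT/(V_m − b) − a/V_m² = 34.9658/0.0350300 − 0.03445/0.00344334 = 998.167 − 10.0048 = 988.162 atm
% deviation = (988.162 − 595.872)/595.872 × 100% = 65.83%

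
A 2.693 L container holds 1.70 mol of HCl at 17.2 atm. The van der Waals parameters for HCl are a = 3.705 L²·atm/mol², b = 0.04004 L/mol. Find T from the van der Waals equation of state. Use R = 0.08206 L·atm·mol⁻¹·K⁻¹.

T ≈ 351.4 K

T = (P + a n²/V²)(V − nb)/(nR)
P + a n²/V² = 17.2 + (3.705)(1.70)²/(2.693)² = 18.676 atm
V − nb = 2.693 − (1.70)(0.04004) = 2.6249 L
T = (18.676)(2.6249)/((1.70)(0.08206)) = 351.4 K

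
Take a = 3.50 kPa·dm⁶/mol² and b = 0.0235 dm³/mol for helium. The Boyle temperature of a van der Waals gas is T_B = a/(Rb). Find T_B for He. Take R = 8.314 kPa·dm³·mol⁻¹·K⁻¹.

T_B ≈ 17.91 K

For a van der Waals gas the second virial coefficient B₂ = b − a/(RT) vanishes at T_B = a/(Rb).
T_B = 3.50/(8.314×0.0235) = 3.50/0.19538 = 17.91 K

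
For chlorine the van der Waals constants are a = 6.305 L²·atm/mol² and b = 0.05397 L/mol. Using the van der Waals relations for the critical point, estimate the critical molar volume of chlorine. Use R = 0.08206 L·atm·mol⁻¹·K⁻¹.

For a van der Waals gas, V_m,c = 3b.
V_m,c = 3×0.05397 = 0.1619 L/mol

V_m,c ≈ 0.1619 L/mol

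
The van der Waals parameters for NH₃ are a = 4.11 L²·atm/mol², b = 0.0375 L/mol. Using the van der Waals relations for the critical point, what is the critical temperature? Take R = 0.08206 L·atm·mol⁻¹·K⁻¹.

T_c ≈ 395.7 K

For a van der Waals gas, T_c = 8a/(27Rb).
T_c = 8×4.11/(27×0.08206×0.0375) = 32.880/0.083086 = 395.7 K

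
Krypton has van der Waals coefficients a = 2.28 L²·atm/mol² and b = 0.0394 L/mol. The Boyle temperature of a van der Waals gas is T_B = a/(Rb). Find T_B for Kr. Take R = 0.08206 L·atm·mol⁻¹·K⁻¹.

T_B ≈ 705.2 K

For a van der Waals gas the second virial coefficient B₂ = b − a/(RT) vanishes at T_B = a/(Rb).
T_B = 2.28/(0.08206×0.0394) = 2.28/0.0032332 = 705.2 K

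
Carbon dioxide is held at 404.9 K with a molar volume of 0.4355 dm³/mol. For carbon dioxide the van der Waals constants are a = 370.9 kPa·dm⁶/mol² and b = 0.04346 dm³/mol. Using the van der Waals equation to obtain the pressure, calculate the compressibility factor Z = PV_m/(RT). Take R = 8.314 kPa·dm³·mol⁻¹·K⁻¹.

P = RT/(V_m − b) − a/V_m² = (8.314)(404.9)/(0.4355 − 0.04346) − 370.9/(0.4355)²
  = 3366.3/0.39204 − 1955.6 = 8586.6 − 1955.6 = 6631.0 kPa
Z = PV_m/(RT) = (6631.0)(0.4355)/((8.314)(404.9)) = 2887.8/3366.3 = 0.8579

Z ≈ 0.8579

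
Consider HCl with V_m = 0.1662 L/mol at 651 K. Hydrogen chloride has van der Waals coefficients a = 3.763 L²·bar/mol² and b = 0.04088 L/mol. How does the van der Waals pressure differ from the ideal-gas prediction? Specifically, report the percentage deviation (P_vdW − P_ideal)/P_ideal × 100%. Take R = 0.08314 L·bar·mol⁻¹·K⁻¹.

-9.21 %

Ideal: P_ideal = RT/V_m = (0.08314)(651)/0.1662 = 325.657 bar
vdW: P = RT/(V_m − b) − a/V_m² = 54.1241/0.125320 − 3.763/0.0276224 = 431.887 − 136.230 = 295.657 bar
% deviation = (295.657 − 325.657)/325.657 × 100% = -9.21%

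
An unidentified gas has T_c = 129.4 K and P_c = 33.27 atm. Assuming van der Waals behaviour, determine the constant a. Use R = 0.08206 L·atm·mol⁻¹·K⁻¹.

From T_c = 8a/(27Rb) and P_c = a/(27b²): a = 27 R² T_c²/(64 P_c).
a = 27×(0.08206)²×(129.4)²/(64×33.27) = 3044.4/2129.3 = 1.430 L²·atm/mol²

a ≈ 1.430 L²·atm/mol²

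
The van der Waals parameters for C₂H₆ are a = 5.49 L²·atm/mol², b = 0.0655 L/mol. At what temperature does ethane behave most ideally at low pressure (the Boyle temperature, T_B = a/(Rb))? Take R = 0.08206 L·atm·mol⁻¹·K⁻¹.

T_B ≈ 1021 K

For a van der Waals gas the second virial coefficient B₂ = b − a/(RT) vanishes at T_B = a/(Rb).
T_B = 5.49/(0.08206×0.0655) = 5.49/0.0053749 = 1021 K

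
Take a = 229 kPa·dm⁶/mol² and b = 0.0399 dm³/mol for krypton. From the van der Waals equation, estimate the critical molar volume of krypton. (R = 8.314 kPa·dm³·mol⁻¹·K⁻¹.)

V_m,c ≈ 0.1197 dm³/mol

For a van der Waals gas, V_m,c = 3b.
V_m,c = 3×0.0399 = 0.1197 dm³/mol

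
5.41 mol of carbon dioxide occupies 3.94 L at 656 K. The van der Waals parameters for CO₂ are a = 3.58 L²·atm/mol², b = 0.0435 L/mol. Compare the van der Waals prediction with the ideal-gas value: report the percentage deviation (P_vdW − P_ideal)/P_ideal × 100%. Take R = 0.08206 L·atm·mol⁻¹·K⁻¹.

-2.78 %

Ideal: P_ideal = nRT/V = (5.41)(0.08206)(656)/3.94 = 73.9156 atm
vdW: P = nRT/(V − nb) − a n²/V² = 291.228/3.70467 − 104.780/15.5236 = 78.6111 − 6.74972 = 71.8614 atm
% deviation = (71.8614 − 73.9156)/73.9156 × 100% = -2.78%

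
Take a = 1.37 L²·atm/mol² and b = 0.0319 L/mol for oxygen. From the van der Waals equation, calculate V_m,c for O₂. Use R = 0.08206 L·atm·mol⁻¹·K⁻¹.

V_m,c ≈ 0.09570 L/mol

For a van der Waals gas, V_m,c = 3b.
V_m,c = 3×0.0319 = 0.09570 L/mol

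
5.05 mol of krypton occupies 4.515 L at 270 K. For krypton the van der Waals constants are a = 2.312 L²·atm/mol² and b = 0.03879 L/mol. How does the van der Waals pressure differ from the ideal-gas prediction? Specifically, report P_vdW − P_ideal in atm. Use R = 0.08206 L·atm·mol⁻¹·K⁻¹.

Ideal: P_ideal = nRT/V = (5.05)(0.08206)(270)/4.515 = 24.7816 atm
vdW: P = nRT/(V − nb) − a n²/V² = 111.889/4.31911 − 58.9618/20.3852 = 25.9056 − 2.89238 = 23.0132 atm
ΔP = 23.0132 − 24.7816 = -1.768 atm

ΔP ≈ -1.768 atm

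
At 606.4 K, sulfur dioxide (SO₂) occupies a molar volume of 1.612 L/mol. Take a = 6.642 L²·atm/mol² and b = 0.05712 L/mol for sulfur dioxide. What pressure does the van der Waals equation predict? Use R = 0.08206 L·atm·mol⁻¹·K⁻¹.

P = RT/(V_m − b) − a/V_m²
RT/(V_m − b) = (0.08206)(606.4)/(1.612 − 0.05712) = 49.761/1.5549 = 32.003 atm
a/V_m² = 6.642/(1.612)² = 2.5560 atm
P = 32.003 − 2.5560 = 29.45 atm

P ≈ 29.45 atm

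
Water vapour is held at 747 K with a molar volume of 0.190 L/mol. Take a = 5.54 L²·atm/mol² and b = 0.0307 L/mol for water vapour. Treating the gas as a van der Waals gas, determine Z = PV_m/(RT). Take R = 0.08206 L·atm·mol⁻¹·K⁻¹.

P = RT/(V_m − b) − a/V_m² = (0.08206)(747)/(0.190 − 0.0307) − 5.54/(0.190)²
  = 61.299/0.15930 − 153.46 = 384.80 − 153.46 = 231.34 atm
Z = PV_m/(RT) = (231.34)(0.190)/((0.08206)(747)) = 43.955/61.299 = 0.7171

Z ≈ 0.7171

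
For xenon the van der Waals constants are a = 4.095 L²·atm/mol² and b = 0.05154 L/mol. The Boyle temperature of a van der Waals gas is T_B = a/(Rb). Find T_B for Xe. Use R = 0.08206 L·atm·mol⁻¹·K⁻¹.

T_B ≈ 968.2 K

For a van der Waals gas the second virial coefficient B₂ = b − a/(RT) vanishes at T_B = a/(Rb).
T_B = 4.095/(0.08206×0.05154) = 4.095/0.0042294 = 968.2 K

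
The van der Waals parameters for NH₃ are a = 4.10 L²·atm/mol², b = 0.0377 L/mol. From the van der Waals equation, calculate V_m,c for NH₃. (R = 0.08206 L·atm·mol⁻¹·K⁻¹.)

V_m,c ≈ 0.1131 L/mol

For a van der Waals gas, V_m,c = 3b.
V_m,c = 3×0.0377 = 0.1131 L/mol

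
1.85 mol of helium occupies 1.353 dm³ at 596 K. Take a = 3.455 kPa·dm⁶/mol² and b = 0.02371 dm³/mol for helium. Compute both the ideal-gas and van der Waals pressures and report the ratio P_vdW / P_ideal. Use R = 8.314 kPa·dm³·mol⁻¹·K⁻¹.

Ideal: P_ideal = nRT/V = (1.85)(8.314)(596)/1.353 = 6775.33 kPa
vdW: P = nRT/(V − nb) − a n²/V² = 9167.02/1.30914 − 11.8247/1.83061 = 7002.32 − 6.45943 = 6995.86 kPa
Ratio = 6995.86/6775.33 = 1.033

P_vdW / P_ideal ≈ 1.033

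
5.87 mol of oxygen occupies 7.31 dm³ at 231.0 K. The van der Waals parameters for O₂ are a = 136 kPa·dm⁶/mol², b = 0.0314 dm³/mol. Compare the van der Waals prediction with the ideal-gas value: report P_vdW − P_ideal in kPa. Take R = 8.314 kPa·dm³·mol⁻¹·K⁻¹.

Ideal: P_ideal = nRT/V = (5.87)(8.314)(231.0)/7.31 = 1542.21 kPa
vdW: P = nRT/(V − nb) − a n²/V² = 11273.5/7.12568 − 4686.14/53.4361 = 1582.09 − 87.6961 = 1494.39 kPa
ΔP = 1494.39 − 1542.21 = -47.8 kPa

ΔP ≈ -47.8 kPa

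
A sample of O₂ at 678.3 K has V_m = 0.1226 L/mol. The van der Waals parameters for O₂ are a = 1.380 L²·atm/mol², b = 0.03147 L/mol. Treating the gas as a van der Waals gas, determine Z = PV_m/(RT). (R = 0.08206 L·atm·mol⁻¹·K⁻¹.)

Z ≈ 1.143

P = RT/(V_m − b) − a/V_m² = (0.08206)(678.3)/(0.1226 − 0.03147) − 1.380/(0.1226)²
  = 55.661/0.091130 − 91.812 = 610.79 − 91.812 = 518.98 atm
Z = PV_m/(RT) = (518.98)(0.1226)/((0.08206)(678.3)) = 63.627/55.661 = 1.143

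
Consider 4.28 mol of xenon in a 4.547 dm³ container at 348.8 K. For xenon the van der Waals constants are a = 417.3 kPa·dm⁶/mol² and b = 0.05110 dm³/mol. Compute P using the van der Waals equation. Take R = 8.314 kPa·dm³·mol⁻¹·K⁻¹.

P = nRT/(V − nb) − a n²/V²
nRT/(V − nb) = (4.28)(8.314)(348.8)/(4.547 − 4.28×0.05110) = 12412/4.3283 = 2867.6 kPa
a n²/V² = (417.3)(4.28)²/(4.547)² = 369.73 kPa
P = 2867.6 − 369.73 = 2498 kPa

P ≈ 2498 kPa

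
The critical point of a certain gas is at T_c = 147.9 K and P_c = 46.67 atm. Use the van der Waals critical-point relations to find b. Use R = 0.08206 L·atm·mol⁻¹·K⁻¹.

From T_c = 8a/(27Rb) and P_c = a/(27b²): b = R T_c/(8 P_c).
b = (0.08206)(147.9)/(8×46.67) = 12.137/373.36 = 0.03251 L/mol

b ≈ 0.03251 L/mol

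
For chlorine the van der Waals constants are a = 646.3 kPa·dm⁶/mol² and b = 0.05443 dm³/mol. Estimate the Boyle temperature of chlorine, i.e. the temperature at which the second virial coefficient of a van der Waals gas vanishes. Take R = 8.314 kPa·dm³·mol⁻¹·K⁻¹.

T_B ≈ 1428 K

For a van der Waals gas the second virial coefficient B₂ = b − a/(RT) vanishes at T_B = a/(Rb).
T_B = 646.3/(8.314×0.05443) = 646.3/0.45253 = 1428 K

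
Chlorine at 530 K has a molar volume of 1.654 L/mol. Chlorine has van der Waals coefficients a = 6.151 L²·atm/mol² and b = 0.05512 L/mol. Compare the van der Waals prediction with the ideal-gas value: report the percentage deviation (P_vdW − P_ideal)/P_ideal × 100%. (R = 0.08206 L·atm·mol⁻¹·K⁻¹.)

Ideal: P_ideal = RT/V_m = (0.08206)(530)/1.654 = 26.2949 atm
vdW: P = RT/(V_m − b) − a/V_m² = 43.4918/1.59888 − 6.151/2.73572 = 27.2014 − 2.24840 = 24.9530 atm
% deviation = (24.9530 − 26.2949)/26.2949 × 100% = -5.10%

-5.10 %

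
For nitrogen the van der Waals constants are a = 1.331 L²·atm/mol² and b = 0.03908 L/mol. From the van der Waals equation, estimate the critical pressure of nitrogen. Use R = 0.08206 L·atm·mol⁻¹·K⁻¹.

For a van der Waals gas, P_c = a/(27b²).
P_c = 1.331/(27×(0.03908)²) = 1.331/0.041236 = 32.28 atm

P_c ≈ 32.28 atm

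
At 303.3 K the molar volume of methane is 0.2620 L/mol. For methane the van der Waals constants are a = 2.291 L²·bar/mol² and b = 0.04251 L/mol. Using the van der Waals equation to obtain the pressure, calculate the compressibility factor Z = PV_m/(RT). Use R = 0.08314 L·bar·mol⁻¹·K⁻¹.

P = RT/(V_m − b) − a/V_m² = (0.08314)(303.3)/(0.2620 − 0.04251) − 2.291/(0.2620)²
  = 25.216/0.21949 − 33.375 = 114.88 − 33.375 = 81.51 bar
Z = PV_m/(RT) = (81.51)(0.2620)/((0.08314)(303.3)) = 21.356/25.216 = 0.8469

Z ≈ 0.8469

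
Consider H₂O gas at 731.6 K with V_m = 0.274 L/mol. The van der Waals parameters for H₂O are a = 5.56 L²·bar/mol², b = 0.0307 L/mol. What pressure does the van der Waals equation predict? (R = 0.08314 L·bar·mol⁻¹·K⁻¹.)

P = RT/(V_m − b) − a/V_m²
RT/(V_m − b) = (0.08314)(731.6)/(0.274 − 0.0307) = 60.825/0.24330 = 250.00 bar
a/V_m² = 5.56/(0.274)² = 74.058 bar
P = 250.00 − 74.058 = 175.9 bar

P ≈ 175.9 bar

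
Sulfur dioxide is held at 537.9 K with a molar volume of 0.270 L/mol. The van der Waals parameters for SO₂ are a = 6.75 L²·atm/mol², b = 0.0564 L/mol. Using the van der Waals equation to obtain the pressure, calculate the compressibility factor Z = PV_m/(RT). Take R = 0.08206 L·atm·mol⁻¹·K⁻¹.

Z ≈ 0.6977

P = RT/(V_m − b) − a/V_m² = (0.08206)(537.9)/(0.270 − 0.0564) − 6.75/(0.270)²
  = 44.140/0.21360 − 92.593 = 206.65 − 92.593 = 114.06 atm
Z = PV_m/(RT) = (114.06)(0.270)/((0.08206)(537.9)) = 30.796/44.140 = 0.6977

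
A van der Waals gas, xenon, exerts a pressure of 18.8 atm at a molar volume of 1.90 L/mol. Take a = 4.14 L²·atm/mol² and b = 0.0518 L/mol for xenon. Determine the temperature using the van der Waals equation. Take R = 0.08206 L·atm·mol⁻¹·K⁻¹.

T = (P + a/V_m²)(V_m − b)/R
P + a/V_m² = 18.8 + 4.14/(1.90)² = 19.947 atm
V_m − b = 1.90 − 0.0518 = 1.8482 L/mol
T = (19.947)(1.8482)/0.08206 = 449.3 K

T ≈ 449.3 K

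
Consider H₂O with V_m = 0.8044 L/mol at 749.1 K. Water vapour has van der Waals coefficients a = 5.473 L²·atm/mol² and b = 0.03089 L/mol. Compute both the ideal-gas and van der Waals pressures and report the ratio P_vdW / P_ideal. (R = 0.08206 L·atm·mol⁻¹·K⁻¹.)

Ideal: P_ideal = RT/V_m = (0.08206)(749.1)/0.8044 = 76.4186 atm
vdW: P = RT/(V_m − b) − a/V_m² = 61.4711/0.773510 − 5.473/0.647059 = 79.4703 − 8.45827 = 71.0120 atm
Ratio = 71.0120/76.4186 = 0.9293

P_vdW / P_ideal ≈ 0.9293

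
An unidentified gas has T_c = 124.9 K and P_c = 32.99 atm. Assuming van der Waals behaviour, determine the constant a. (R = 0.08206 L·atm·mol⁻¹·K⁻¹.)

a ≈ 1.343 L²·atm/mol²

From T_c = 8a/(27Rb) and P_c = a/(27b²): a = 27 R² T_c²/(64 P_c).
a = 27×(0.08206)²×(124.9)²/(64×32.99) = 2836.3/2111.4 = 1.343 L²·atm/mol²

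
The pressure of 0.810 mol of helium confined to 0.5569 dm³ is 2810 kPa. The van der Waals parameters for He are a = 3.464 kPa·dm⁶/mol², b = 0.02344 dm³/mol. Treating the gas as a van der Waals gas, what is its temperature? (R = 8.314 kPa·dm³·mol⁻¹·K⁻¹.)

T = (P + a n²/V²)(V − nb)/(nR)
P + a n²/V² = 2810 + (3.464)(0.810)²/(0.5569)² = 2817.3 kPa
V − nb = 0.5569 − (0.810)(0.02344) = 0.53791 dm³
T = (2817.3)(0.53791)/((0.810)(8.314)) = 225.0 K

T ≈ 225.0 K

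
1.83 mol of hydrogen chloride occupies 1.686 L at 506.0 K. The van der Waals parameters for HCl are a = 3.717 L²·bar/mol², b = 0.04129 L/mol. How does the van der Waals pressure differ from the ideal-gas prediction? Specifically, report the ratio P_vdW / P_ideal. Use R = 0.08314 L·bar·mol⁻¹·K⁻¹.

Ideal: P_ideal = nRT/V = (1.83)(0.08314)(506.0)/1.686 = 45.6619 bar
vdW: P = nRT/(V − nb) − a n²/V² = 76.9860/1.61044 − 12.4479/2.84260 = 47.8043 − 4.37905 = 43.4253 bar
Ratio = 43.4253/45.6619 = 0.9510

P_vdW / P_ideal ≈ 0.9510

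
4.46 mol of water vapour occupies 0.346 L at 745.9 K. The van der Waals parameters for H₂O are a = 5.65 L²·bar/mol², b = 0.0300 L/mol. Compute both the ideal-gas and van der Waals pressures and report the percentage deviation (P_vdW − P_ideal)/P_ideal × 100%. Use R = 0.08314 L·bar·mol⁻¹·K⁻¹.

Ideal: P_ideal = nRT/V = (4.46)(0.08314)(745.9)/0.346 = 799.373 bar
vdW: P = nRT/(V − nb) − a n²/V² = 276.583/0.212200 − 112.388/0.119716 = 1303.41 − 938.788 = 364.62 bar
% deviation = (364.62 − 799.373)/799.373 × 100% = -54.39%

-54.39 %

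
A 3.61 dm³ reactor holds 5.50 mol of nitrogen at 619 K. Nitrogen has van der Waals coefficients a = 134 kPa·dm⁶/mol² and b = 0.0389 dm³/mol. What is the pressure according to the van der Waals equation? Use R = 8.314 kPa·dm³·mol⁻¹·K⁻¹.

P = nRT/(V − nb) − a n²/V²
nRT/(V − nb) = (5.50)(8.314)(619)/(3.61 − 5.50×0.0389) = 28305/3.3961 = 8334.6 kPa
a n²/V² = (134)(5.50)²/(3.61)² = 311.04 kPa
P = 8334.6 − 311.04 = 8024 kPa

P ≈ 8024 kPa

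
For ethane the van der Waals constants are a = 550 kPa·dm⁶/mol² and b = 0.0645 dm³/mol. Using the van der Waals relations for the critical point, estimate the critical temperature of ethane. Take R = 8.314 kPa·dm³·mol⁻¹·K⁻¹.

For a van der Waals gas, T_c = 8a/(27Rb).
T_c = 8×550/(27×8.314×0.0645) = 4400.0/14.479 = 303.9 K

T_c ≈ 303.9 K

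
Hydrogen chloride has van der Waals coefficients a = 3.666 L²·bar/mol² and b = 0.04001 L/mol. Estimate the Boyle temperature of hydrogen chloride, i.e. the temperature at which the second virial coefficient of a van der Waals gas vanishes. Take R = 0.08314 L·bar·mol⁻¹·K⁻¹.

For a van der Waals gas the second virial coefficient B₂ = b − a/(RT) vanishes at T_B = a/(Rb).
T_B = 3.666/(0.08314×0.04001) = 3.666/0.0033264 = 1102 K

T_B ≈ 1102 K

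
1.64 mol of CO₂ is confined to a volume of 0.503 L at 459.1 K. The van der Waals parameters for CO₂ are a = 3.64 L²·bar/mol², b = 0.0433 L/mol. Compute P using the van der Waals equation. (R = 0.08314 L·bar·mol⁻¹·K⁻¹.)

P ≈ 106.2 bar

P = nRT/(V − nb) − a n²/V²
nRT/(V − nb) = (1.64)(0.08314)(459.1)/(0.503 − 1.64×0.0433) = 62.598/0.43199 = 144.91 bar
a n²/V² = (3.64)(1.64)²/(0.503)² = 38.695 bar
P = 144.91 − 38.695 = 106.2 bar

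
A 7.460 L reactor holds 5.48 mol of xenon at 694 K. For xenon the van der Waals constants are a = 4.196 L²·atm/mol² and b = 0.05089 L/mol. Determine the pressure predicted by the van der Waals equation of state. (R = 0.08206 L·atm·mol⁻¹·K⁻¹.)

P = nRT/(V − nb) − a n²/V²
nRT/(V − nb) = (5.48)(0.08206)(694)/(7.460 − 5.48×0.05089) = 312.08/7.1811 = 43.459 atm
a n²/V² = (4.196)(5.48)²/(7.460)² = 2.2642 atm
P = 43.459 − 2.2642 = 41.19 atm

P ≈ 41.19 atm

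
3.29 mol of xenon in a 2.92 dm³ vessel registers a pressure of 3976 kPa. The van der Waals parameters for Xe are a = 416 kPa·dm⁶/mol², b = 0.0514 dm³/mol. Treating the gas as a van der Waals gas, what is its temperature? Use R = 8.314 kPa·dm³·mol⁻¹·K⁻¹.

T ≈ 453.0 K

T = (P + a n²/V²)(V − nb)/(nR)
P + a n²/V² = 3976 + (416)(3.29)²/(2.92)² = 4504.1 kPa
V − nb = 2.92 − (3.29)(0.0514) = 2.7509 dm³
T = (4504.1)(2.7509)/((3.29)(8.314)) = 453.0 K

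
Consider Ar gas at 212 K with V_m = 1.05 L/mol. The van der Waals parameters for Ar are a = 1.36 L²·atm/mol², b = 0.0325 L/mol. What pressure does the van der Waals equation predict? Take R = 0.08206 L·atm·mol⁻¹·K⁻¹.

P = RT/(V_m − b) − a/V_m²
RT/(V_m − b) = (0.08206)(212)/(1.05 − 0.0325) = 17.397/1.0175 = 17.098 atm
a/V_m² = 1.36/(1.05)² = 1.2336 atm
P = 17.098 − 1.2336 = 15.86 atm

P ≈ 15.86 atm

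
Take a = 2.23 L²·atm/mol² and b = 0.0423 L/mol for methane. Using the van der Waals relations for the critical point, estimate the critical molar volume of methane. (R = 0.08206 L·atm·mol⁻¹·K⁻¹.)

For a van der Waals gas, V_m,c = 3b.
V_m,c = 3×0.0423 = 0.1269 L/mol

V_m,c ≈ 0.1269 L/mol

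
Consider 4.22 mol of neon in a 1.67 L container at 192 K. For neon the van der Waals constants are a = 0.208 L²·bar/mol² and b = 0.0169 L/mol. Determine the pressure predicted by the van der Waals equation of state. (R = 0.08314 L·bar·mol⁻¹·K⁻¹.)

P ≈ 40.81 bar

P = nRT/(V − nb) − a n²/V²
nRT/(V − nb) = (4.22)(0.08314)(192)/(1.67 − 4.22×0.0169) = 67.363/1.5987 = 42.136 bar
a n²/V² = (0.208)(4.22)²/(1.67)² = 1.3282 bar
P = 42.136 − 1.3282 = 40.81 bar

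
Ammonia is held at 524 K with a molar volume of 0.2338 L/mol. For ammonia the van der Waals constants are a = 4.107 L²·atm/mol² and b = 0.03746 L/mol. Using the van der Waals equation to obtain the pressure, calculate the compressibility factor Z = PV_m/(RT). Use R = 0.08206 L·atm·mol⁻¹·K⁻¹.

Z ≈ 0.7823

P = RT/(V_m − b) − a/V_m² = (0.08206)(524)/(0.2338 − 0.03746) − 4.107/(0.2338)²
  = 42.999/0.19634 − 75.134 = 219.00 − 75.134 = 143.87 atm
Z = PV_m/(RT) = (143.87)(0.2338)/((0.08206)(524)) = 33.637/42.999 = 0.7823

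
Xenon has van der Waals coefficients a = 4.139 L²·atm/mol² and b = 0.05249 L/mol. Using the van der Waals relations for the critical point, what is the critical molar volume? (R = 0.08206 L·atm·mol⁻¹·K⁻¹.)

For a van der Waals gas, V_m,c = 3b.
V_m,c = 3×0.05249 = 0.1575 L/mol

V_m,c ≈ 0.1575 L/mol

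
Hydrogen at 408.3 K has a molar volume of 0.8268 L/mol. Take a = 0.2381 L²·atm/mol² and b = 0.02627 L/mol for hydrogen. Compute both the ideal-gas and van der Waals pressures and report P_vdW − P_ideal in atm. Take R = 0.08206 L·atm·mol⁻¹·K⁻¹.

ΔP ≈ 0.982 atm

Ideal: P_ideal = RT/V_m = (0.08206)(408.3)/0.8268 = 40.5238 atm
vdW: P = RT/(V_m − b) − a/V_m² = 33.5051/0.800530 − 0.2381/0.683598 = 41.8536 − 0.348304 = 41.5053 atm
ΔP = 41.5053 − 40.5238 = 0.982 atm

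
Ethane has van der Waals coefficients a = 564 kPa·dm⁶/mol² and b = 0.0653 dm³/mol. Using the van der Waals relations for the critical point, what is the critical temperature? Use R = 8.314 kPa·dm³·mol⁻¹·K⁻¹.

For a van der Waals gas, T_c = 8a/(27Rb).
T_c = 8×564/(27×8.314×0.0653) = 4512.0/14.658 = 307.8 K

T_c ≈ 307.8 K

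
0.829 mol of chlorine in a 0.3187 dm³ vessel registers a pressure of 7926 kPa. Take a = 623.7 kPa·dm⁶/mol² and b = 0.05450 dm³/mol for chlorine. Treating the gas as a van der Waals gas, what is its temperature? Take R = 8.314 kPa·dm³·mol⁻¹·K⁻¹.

T = (P + a n²/V²)(V − nb)/(nR)
P + a n²/V² = 7926 + (623.7)(0.829)²/(0.3187)² = 12146 kPa
V − nb = 0.3187 − (0.829)(0.05450) = 0.27352 dm³
T = (12146)(0.27352)/((0.829)(8.314)) = 482.0 K

T ≈ 482.0 K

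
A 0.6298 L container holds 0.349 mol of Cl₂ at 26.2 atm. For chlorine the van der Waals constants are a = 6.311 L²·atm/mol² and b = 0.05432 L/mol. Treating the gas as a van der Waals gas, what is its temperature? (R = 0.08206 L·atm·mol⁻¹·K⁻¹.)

T ≈ 600.2 K

T = (P + a n²/V²)(V − nb)/(nR)
P + a n²/V² = 26.2 + (6.311)(0.349)²/(0.6298)² = 28.138 atm
V − nb = 0.6298 − (0.349)(0.05432) = 0.61084 L
T = (28.138)(0.61084)/((0.349)(0.08206)) = 600.2 K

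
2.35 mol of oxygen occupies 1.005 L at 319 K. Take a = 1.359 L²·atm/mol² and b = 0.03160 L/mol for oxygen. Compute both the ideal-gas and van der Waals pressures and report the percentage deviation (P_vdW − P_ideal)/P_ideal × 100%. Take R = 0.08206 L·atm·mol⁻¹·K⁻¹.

Ideal: P_ideal = nRT/V = (2.35)(0.08206)(319)/1.005 = 61.2102 atm
vdW: P = nRT/(V − nb) − a n²/V² = 61.5163/0.930740 − 7.50508/1.01003 = 66.0940 − 7.43055 = 58.6635 atm
% deviation = (58.6635 − 61.2102)/61.2102 × 100% = -4.16%

-4.16 %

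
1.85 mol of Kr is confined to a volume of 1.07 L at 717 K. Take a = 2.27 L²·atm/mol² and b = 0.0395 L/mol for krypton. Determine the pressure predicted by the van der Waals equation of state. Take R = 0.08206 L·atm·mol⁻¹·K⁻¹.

P ≈ 102.4 atm

P = nRT/(V − nb) − a n²/V²
nRT/(V − nb) = (1.85)(0.08206)(717)/(1.07 − 1.85×0.0395) = 108.85/0.99693 = 109.19 atm
a n²/V² = (2.27)(1.85)²/(1.07)² = 6.7858 atm
P = 109.19 − 6.7858 = 102.4 atm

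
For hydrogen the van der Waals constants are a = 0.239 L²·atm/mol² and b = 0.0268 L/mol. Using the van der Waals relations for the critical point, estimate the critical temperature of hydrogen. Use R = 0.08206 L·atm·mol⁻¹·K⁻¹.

For a van der Waals gas, T_c = 8a/(27Rb).
T_c = 8×0.239/(27×0.08206×0.0268) = 1.9120/0.059379 = 32.20 K

T_c ≈ 32.20 K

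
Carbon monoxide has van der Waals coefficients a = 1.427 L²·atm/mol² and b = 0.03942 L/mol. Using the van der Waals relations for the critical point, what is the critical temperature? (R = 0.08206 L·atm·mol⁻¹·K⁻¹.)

For a van der Waals gas, T_c = 8a/(27Rb).
T_c = 8×1.427/(27×0.08206×0.03942) = 11.416/0.087340 = 130.7 K

T_c ≈ 130.7 K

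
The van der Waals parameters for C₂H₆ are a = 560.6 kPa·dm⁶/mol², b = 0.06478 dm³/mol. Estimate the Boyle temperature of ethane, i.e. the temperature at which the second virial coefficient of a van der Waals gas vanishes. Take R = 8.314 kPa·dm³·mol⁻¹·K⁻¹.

T_B ≈ 1041 K

For a van der Waals gas the second virial coefficient B₂ = b − a/(RT) vanishes at T_B = a/(Rb).
T_B = 560.6/(8.314×0.06478) = 560.6/0.53858 = 1041 K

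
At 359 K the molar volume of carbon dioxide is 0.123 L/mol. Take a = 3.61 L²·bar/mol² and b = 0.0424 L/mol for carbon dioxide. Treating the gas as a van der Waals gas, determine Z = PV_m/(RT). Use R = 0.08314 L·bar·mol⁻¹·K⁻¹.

P = RT/(V_m − b) − a/V_m² = (0.08314)(359)/(0.123 − 0.0424) − 3.61/(0.123)²
  = 29.847/0.080600 − 238.61 = 370.31 − 238.61 = 131.70 bar
Z = PV_m/(RT) = (131.70)(0.123)/((0.08314)(359)) = 16.199/29.847 = 0.5427

Z ≈ 0.5427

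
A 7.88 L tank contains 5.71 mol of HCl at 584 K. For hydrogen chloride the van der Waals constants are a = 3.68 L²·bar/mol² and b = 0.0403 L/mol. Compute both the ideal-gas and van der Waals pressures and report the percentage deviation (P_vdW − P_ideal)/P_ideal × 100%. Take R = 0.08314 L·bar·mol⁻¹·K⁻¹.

Ideal: P_ideal = nRT/V = (5.71)(0.08314)(584)/7.88 = 35.1830 bar
vdW: P = nRT/(V − nb) − a n²/V² = 277.242/7.64989 − 119.983/62.0944 = 36.2413 − 1.93227 = 34.3090 bar
% deviation = (34.3090 − 35.1830)/35.1830 × 100% = -2.48%

-2.48 %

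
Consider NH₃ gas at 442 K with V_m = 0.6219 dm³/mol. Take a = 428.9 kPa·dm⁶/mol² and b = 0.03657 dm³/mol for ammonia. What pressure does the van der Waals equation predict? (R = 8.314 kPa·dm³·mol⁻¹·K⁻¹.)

P = RT/(V_m − b) − a/V_m²
RT/(V_m − b) = (8.314)(442)/(0.6219 − 0.03657) = 3674.8/0.58533 = 6278.2 kPa
a/V_m² = 428.9/(0.6219)² = 1109.0 kPa
P = 6278.2 − 1109.0 = 5169 kPa

P ≈ 5169 kPa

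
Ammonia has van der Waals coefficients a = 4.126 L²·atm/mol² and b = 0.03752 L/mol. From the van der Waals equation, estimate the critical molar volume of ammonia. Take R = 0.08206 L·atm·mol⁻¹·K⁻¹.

For a van der Waals gas, V_m,c = 3b.
V_m,c = 3×0.03752 = 0.1126 L/mol

V_m,c ≈ 0.1126 L/mol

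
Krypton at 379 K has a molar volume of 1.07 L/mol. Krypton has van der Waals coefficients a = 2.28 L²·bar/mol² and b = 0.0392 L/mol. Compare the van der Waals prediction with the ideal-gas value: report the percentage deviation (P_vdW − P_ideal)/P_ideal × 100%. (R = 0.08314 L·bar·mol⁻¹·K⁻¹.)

Ideal: P_ideal = RT/V_m = (0.08314)(379)/1.07 = 29.4487 bar
vdW: P = RT/(V_m − b) − a/V_m² = 31.5101/1.03080 − 2.28/1.14490 = 30.5686 − 1.99144 = 28.5772 bar
% deviation = (28.5772 − 29.4487)/29.4487 × 100% = -2.96%

-2.96 %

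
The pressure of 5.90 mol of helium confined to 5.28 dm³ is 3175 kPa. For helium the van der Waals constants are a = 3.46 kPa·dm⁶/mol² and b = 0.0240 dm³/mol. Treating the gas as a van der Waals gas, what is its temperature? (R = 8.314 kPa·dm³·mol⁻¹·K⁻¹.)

T ≈ 333.0 K

T = (P + a n²/V²)(V − nb)/(nR)
P + a n²/V² = 3175 + (3.46)(5.90)²/(5.28)² = 3179.3 kPa
V − nb = 5.28 − (5.90)(0.0240) = 5.1384 dm³
T = (3179.3)(5.1384)/((5.90)(8.314)) = 333.0 K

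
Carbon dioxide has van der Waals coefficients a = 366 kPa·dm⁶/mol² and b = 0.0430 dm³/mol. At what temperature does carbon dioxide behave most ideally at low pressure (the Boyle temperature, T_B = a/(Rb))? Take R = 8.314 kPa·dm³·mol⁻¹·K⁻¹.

T_B ≈ 1024 K

For a van der Waals gas the second virial coefficient B₂ = b − a/(RT) vanishes at T_B = a/(Rb).
T_B = 366/(8.314×0.0430) = 366/0.35750 = 1024 K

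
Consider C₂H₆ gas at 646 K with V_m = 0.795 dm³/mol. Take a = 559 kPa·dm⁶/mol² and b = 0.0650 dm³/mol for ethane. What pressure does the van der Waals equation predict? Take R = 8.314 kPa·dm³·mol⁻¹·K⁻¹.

P = RT/(V_m − b) − a/V_m²
RT/(V_m − b) = (8.314)(646)/(0.795 − 0.0650) = 5370.8/0.73000 = 7357.3 kPa
a/V_m² = 559/(0.795)² = 884.46 kPa
P = 7357.3 − 884.46 = 6473 kPa

P ≈ 6473 kPa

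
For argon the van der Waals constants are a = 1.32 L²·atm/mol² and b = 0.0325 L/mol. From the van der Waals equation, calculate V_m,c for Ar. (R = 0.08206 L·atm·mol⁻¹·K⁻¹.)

V_m,c ≈ 0.09750 L/mol

For a van der Waals gas, V_m,c = 3b.
V_m,c = 3×0.0325 = 0.09750 L/mol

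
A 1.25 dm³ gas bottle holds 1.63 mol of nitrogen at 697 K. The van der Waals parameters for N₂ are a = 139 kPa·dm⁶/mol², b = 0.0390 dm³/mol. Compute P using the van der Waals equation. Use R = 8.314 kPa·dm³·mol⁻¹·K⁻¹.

P ≈ 7725 kPa

P = nRT/(V − nb) − a n²/V²
nRT/(V − nb) = (1.63)(8.314)(697)/(1.25 − 1.63×0.0390) = 9445.6/1.1864 = 7961.6 kPa
a n²/V² = (139)(1.63)²/(1.25)² = 236.36 kPa
P = 7961.6 − 236.36 = 7725 kPa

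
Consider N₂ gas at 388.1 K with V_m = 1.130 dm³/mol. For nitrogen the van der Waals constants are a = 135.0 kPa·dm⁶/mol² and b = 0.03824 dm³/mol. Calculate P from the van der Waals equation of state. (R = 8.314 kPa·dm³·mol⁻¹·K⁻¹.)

P ≈ 2850 kPa

P = RT/(V_m − b) − a/V_m²
RT/(V_m − b) = (8.314)(388.1)/(1.130 − 0.03824) = 3226.7/1.0918 = 2955.4 kPa
a/V_m² = 135.0/(1.130)² = 105.72 kPa
P = 2955.4 − 105.72 = 2850 kPa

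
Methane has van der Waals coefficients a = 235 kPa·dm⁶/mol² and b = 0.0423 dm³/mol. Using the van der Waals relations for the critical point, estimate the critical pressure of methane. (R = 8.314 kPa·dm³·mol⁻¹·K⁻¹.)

For a van der Waals gas, P_c = a/(27b²).
P_c = 235/(27×(0.0423)²) = 235/0.048311 = 4864 kPa

P_c ≈ 4864 kPa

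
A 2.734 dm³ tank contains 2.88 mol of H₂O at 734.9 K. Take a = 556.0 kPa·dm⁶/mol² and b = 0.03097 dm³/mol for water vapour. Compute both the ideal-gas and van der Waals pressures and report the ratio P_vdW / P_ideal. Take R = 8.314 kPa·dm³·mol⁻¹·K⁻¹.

P_vdW / P_ideal ≈ 0.9379

Ideal: P_ideal = nRT/V = (2.88)(8.314)(734.9)/2.734 = 6436.24 kPa
vdW: P = nRT/(V − nb) − a n²/V² = 17596.7/2.64481 − 4611.69/7.47476 = 6653.29 − 616.968 = 6036.32 kPa
Ratio = 6036.32/6436.24 = 0.9379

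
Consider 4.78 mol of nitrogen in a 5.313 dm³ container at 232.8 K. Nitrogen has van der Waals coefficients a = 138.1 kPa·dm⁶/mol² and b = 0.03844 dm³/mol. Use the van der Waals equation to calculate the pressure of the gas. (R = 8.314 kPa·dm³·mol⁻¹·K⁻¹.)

P ≈ 1692 kPa

P = nRT/(V − nb) − a n²/V²
nRT/(V − nb) = (4.78)(8.314)(232.8)/(5.313 − 4.78×0.03844) = 9251.7/5.1293 = 1803.7 kPa
a n²/V² = (138.1)(4.78)²/(5.313)² = 111.78 kPa
P = 1803.7 − 111.78 = 1692 kPa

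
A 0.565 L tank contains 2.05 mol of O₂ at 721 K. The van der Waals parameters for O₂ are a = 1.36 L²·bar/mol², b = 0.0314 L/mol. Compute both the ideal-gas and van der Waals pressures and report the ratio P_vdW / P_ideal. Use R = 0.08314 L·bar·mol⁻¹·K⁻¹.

Ideal: P_ideal = nRT/V = (2.05)(0.08314)(721)/0.565 = 217.496 bar
vdW: P = nRT/(V − nb) − a n²/V² = 122.885/0.500630 − 5.71540/0.319225 = 245.461 − 17.9040 = 227.557 bar
Ratio = 227.557/217.496 = 1.046

P_vdW / P_ideal ≈ 1.046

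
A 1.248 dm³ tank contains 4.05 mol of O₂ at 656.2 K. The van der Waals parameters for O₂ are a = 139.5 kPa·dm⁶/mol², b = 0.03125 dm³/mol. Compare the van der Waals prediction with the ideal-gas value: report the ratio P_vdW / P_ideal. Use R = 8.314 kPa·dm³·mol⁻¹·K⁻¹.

P_vdW / P_ideal ≈ 1.030

Ideal: P_ideal = nRT/V = (4.05)(8.314)(656.2)/1.248 = 17704.6 kPa
vdW: P = nRT/(V − nb) − a n²/V² = 22095.4/1.12144 − 2288.15/1.55750 = 19702.7 − 1469.12 = 18233.6 kPa
Ratio = 18233.6/17704.6 = 1.030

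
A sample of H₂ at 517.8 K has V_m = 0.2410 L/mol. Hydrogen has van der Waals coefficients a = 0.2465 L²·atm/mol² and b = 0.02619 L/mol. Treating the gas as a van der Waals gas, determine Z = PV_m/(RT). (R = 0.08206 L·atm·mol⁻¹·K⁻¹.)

P = RT/(V_m − b) − a/V_m² = (0.08206)(517.8)/(0.2410 − 0.02619) − 0.2465/(0.2410)²
  = 42.491/0.21481 − 4.2441 = 197.81 − 4.2441 = 193.57 atm
Z = PV_m/(RT) = (193.57)(0.2410)/((0.08206)(517.8)) = 46.650/42.491 = 1.098

Z ≈ 1.098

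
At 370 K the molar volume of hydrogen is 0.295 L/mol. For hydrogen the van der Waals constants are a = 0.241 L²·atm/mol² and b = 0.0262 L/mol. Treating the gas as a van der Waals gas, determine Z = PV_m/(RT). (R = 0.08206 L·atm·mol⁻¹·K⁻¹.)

P = RT/(V_m − b) − a/V_m² = (0.08206)(370)/(0.295 − 0.0262) − 0.241/(0.295)²
  = 30.362/0.26880 − 2.7693 = 112.95 − 2.7693 = 110.18 atm
Z = PV_m/(RT) = (110.18)(0.295)/((0.08206)(370)) = 32.503/30.362 = 1.071

Z ≈ 1.071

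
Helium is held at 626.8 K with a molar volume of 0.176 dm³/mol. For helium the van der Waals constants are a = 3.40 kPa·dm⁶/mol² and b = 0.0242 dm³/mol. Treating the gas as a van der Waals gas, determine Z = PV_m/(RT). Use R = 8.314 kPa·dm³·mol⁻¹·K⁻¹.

P = RT/(V_m − b) − a/V_m² = (8.314)(626.8)/(0.176 − 0.0242) − 3.40/(0.176)²
  = 5211.2/0.15180 − 109.76 = 34329 − 109.76 = 34219 kPa
Z = PV_m/(RT) = (34219)(0.176)/((8.314)(626.8)) = 6022.5/5211.2 = 1.156

Z ≈ 1.156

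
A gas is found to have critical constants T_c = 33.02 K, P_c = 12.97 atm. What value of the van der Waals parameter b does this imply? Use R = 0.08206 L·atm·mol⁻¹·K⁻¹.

From T_c = 8a/(27Rb) and P_c = a/(27b²): b = R T_c/(8 P_c).
b = (0.08206)(33.02)/(8×12.97) = 2.7096/103.76 = 0.02611 L/mol

b ≈ 0.02611 L/mol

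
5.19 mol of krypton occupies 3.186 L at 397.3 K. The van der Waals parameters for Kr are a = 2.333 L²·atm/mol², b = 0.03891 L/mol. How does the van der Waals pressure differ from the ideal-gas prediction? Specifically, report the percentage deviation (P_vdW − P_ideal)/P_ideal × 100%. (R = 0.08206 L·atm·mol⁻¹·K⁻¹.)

Ideal: P_ideal = nRT/V = (5.19)(0.08206)(397.3)/3.186 = 53.1094 atm
vdW: P = nRT/(V − nb) − a n²/V² = 169.207/2.98406 − 62.8419/10.1506 = 56.7036 − 6.19095 = 50.5127 atm
% deviation = (50.5127 − 53.1094)/53.1094 × 100% = -4.89%

-4.89 %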